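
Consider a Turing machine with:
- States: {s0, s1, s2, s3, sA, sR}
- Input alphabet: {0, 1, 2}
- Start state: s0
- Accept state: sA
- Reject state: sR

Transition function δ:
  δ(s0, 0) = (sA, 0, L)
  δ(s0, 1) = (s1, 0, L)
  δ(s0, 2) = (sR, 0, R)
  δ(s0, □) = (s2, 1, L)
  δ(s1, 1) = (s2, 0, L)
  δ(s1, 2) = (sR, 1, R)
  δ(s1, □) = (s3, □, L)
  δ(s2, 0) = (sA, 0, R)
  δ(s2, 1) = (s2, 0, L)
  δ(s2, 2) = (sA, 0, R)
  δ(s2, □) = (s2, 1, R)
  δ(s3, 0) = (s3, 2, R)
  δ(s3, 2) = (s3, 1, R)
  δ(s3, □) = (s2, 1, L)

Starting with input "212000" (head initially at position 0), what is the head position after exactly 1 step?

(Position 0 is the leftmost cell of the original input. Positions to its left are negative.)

Execution trace (head position shown):
Step 0: [s0]212000  (head at position 0)
Step 1: move right → 0[sR]12000  (head at position 1)

After 1 step, the head is at position 1.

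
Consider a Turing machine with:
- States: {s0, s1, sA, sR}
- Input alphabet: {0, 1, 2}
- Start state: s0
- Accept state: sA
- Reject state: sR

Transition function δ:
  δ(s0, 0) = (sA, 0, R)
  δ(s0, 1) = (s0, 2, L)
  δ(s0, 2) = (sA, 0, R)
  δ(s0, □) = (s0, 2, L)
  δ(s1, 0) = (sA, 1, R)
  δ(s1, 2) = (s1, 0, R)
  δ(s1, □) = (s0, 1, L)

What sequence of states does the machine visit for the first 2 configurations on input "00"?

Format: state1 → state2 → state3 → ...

Execution trace:
Initial: [s0]00
Step 1: δ(s0, 0) = (sA, 0, R) → 0[sA]0

The machine reaches the accept state sA and halts.

State sequence: s0 → sA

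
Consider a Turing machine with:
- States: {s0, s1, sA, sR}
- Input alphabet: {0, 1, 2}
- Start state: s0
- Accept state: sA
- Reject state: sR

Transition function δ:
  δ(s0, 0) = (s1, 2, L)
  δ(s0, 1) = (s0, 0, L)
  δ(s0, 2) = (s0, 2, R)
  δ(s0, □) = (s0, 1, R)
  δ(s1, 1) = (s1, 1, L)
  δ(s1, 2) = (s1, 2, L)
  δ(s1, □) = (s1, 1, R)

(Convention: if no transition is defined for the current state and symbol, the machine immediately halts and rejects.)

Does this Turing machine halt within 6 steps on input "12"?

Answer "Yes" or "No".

Execution trace:
Initial: [s0]12
Step 1: δ(s0, 1) = (s0, 0, L) → [s0]□02
Step 2: δ(s0, □) = (s0, 1, R) → 1[s0]02
Step 3: δ(s0, 0) = (s1, 2, L) → [s1]122
Step 4: δ(s1, 1) = (s1, 1, L) → [s1]□122
Step 5: δ(s1, □) = (s1, 1, R) → 1[s1]122
Step 6: δ(s1, 1) = (s1, 1, L) → [s1]1122

The machine has not reached a halting state after 6 steps.
The machine did not halt within the 6-step bound.

Answer: No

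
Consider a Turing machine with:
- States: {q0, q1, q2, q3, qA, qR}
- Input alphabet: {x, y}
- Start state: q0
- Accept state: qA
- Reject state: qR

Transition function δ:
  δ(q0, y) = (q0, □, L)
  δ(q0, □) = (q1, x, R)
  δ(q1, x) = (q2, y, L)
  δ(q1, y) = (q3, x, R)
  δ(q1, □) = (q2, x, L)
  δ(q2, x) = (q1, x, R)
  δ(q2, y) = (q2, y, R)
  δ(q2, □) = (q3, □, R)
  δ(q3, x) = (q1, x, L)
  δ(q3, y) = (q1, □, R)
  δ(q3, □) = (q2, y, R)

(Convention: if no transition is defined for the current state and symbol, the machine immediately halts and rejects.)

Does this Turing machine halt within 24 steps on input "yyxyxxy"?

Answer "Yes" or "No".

Execution trace:
Initial: [q0]yyxyxxy
Step 1: δ(q0, y) = (q0, □, L) → [q0]□□yxyxxy
Step 2: δ(q0, □) = (q1, x, R) → x[q1]□yxyxxy
Step 3: δ(q1, □) = (q2, x, L) → [q2]xxyxyxxy
Step 4: δ(q2, x) = (q1, x, R) → x[q1]xyxyxxy
Step 5: δ(q1, x) = (q2, y, L) → [q2]xyyxyxxy
Step 6: δ(q2, x) = (q1, x, R) → x[q1]yyxyxxy
Step 7: δ(q1, y) = (q3, x, R) → xx[q3]yxyxxy
Step 8: δ(q3, y) = (q1, □, R) → xx□[q1]xyxxy
Step 9: δ(q1, x) = (q2, y, L) → xx[q2]□yyxxy
Step 10: δ(q2, □) = (q3, □, R) → xx□[q3]yyxxy
Step 11: δ(q3, y) = (q1, □, R) → xx□□[q1]yxxy
Step 12: δ(q1, y) = (q3, x, R) → xx□□x[q3]xxy
Step 13: δ(q3, x) = (q1, x, L) → xx□□[q1]xxxy
Step 14: δ(q1, x) = (q2, y, L) → xx□[q2]□yxxy
Step 15: δ(q2, □) = (q3, □, R) → xx□□[q3]yxxy
Step 16: δ(q3, y) = (q1, □, R) → xx□□□[q1]xxy
Step 17: δ(q1, x) = (q2, y, L) → xx□□[q2]□yxy
Step 18: δ(q2, □) = (q3, □, R) → xx□□□[q3]yxy
Step 19: δ(q3, y) = (q1, □, R) → xx□□□□[q1]xy
Step 20: δ(q1, x) = (q2, y, L) → xx□□□[q2]□yy
Step 21: δ(q2, □) = (q3, □, R) → xx□□□□[q3]yy
Step 22: δ(q3, y) = (q1, □, R) → xx□□□□□[q1]y
Step 23: δ(q1, y) = (q3, x, R) → xx□□□□□x[q3]□
Step 24: δ(q3, □) = (q2, y, R) → xx□□□□□xy[q2]□

The machine has not reached a halting state after 24 steps.
The machine did not halt within the 24-step bound.

Answer: No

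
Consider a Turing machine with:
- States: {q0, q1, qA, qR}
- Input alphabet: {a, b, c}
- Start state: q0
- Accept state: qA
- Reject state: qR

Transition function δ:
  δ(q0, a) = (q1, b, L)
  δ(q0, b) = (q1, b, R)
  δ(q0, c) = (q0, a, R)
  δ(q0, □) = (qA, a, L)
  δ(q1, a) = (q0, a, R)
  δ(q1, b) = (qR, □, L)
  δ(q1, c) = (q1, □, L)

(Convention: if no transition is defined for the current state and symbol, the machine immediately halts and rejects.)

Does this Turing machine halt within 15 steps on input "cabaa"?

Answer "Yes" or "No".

Execution trace:
Initial: [q0]cabaa
Step 1: δ(q0, c) = (q0, a, R) → a[q0]abaa
Step 2: δ(q0, a) = (q1, b, L) → [q1]abbaa
Step 3: δ(q1, a) = (q0, a, R) → a[q0]bbaa
Step 4: δ(q0, b) = (q1, b, R) → ab[q1]baa
Step 5: δ(q1, b) = (qR, □, L) → a[qR]b□aa

The machine reaches the reject state qR and halts.
The machine halted after 5 steps (within the 15-step bound).

Answer: Yes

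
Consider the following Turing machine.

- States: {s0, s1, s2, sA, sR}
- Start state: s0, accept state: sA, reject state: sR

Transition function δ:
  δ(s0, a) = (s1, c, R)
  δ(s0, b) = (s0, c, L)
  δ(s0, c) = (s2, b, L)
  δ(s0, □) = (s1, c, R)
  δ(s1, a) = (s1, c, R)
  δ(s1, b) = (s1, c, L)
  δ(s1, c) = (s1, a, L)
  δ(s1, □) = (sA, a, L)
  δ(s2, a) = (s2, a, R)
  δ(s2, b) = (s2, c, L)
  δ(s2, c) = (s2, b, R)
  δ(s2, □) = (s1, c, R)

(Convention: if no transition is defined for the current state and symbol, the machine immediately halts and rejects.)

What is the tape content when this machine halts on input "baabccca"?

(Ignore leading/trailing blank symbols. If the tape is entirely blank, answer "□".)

Execution trace:
Initial: [s0]baabccca
Step 1: δ(s0, b) = (s0, c, L) → [s0]□caabccca
Step 2: δ(s0, □) = (s1, c, R) → c[s1]caabccca
Step 3: δ(s1, c) = (s1, a, L) → [s1]caaabccca
Step 4: δ(s1, c) = (s1, a, L) → [s1]□aaaabccca
Step 5: δ(s1, □) = (sA, a, L) → [sA]□aaaaabccca

The machine reaches the accept state sA and halts.

Final tape (ignoring leading/trailing blanks): aaaaabccca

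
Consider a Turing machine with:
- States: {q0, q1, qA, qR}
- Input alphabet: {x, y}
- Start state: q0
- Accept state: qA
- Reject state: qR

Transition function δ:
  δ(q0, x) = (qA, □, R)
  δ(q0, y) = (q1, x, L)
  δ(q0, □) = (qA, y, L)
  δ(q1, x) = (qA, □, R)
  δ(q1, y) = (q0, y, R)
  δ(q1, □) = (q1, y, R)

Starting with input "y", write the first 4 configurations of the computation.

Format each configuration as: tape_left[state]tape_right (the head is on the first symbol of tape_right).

Transitions applied:
Step 1: δ(q0, y) = (q1, x, L)
Step 2: δ(q1, □) = (q1, y, R)
Step 3: δ(q1, x) = (qA, □, R)

The first 4 configurations are:
[q0]y ⊢ [q1]□x ⊢ y[q1]x ⊢ y□[qA]□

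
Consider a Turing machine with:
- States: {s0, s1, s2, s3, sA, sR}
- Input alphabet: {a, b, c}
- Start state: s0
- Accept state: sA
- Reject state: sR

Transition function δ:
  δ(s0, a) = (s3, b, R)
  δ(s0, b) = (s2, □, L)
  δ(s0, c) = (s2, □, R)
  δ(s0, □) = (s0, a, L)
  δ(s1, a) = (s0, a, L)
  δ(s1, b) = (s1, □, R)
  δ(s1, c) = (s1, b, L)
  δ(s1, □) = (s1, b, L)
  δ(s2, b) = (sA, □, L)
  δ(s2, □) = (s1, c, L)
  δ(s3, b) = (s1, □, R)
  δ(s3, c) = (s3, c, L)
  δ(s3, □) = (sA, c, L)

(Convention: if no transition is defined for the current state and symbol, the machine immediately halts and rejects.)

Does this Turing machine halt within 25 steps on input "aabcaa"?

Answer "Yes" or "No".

Execution trace:
Initial: [s0]aabcaa
Step 1: δ(s0, a) = (s3, b, R) → b[s3]abcaa

No transition is defined for δ(s3, a). By convention the machine halts and rejects.
The machine halted after 1 step (within the 25-step bound).

Answer: Yes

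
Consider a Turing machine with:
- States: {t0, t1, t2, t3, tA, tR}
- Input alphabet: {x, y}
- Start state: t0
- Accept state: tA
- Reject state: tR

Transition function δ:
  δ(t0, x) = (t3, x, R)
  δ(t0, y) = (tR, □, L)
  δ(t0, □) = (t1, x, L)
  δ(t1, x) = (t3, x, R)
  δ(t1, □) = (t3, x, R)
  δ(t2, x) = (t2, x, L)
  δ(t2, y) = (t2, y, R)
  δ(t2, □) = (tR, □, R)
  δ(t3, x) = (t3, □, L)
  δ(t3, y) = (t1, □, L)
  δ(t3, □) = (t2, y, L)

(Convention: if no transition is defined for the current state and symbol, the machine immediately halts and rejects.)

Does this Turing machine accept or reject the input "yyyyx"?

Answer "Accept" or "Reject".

Execution trace:
Initial: [t0]yyyyx
Step 1: δ(t0, y) = (tR, □, L) → [tR]□□yyyx

The machine reaches the reject state tR and halts.

Answer: Reject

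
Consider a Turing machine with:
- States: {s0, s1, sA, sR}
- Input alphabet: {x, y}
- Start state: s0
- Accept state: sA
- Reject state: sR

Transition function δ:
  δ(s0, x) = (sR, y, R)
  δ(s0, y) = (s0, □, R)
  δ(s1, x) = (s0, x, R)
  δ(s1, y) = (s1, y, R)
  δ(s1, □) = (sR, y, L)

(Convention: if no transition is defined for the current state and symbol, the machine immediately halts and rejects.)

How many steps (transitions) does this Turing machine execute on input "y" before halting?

Execution trace:
Initial: [s0]y
Step 1: δ(s0, y) = (s0, □, R) → □[s0]□

No transition is defined for δ(s0, □). By convention the machine halts and rejects.

The machine executed 1 step before halting.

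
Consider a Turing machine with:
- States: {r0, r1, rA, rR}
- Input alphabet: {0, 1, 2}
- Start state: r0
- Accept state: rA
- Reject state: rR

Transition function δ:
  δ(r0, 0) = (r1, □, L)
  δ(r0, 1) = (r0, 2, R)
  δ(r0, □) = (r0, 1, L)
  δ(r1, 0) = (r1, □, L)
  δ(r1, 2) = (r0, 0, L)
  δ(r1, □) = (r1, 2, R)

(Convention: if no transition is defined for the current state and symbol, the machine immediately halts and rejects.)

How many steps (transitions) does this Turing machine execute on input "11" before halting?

Execution trace:
Initial: [r0]11
Step 1: δ(r0, 1) = (r0, 2, R) → 2[r0]1
Step 2: δ(r0, 1) = (r0, 2, R) → 22[r0]□
Step 3: δ(r0, □) = (r0, 1, L) → 2[r0]21

No transition is defined for δ(r0, 2). By convention the machine halts and rejects.

The machine executed 3 steps before halting.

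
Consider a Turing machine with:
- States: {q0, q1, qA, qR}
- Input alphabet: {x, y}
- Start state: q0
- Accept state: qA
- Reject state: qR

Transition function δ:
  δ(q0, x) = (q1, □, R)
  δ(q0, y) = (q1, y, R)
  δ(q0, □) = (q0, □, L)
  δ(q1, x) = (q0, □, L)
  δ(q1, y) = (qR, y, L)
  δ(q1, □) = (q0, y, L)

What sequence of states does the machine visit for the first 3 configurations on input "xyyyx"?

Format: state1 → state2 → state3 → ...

Execution trace:
Initial: [q0]xyyyx
Step 1: δ(q0, x) = (q1, □, R) → □[q1]yyyx
Step 2: δ(q1, y) = (qR, y, L) → [qR]□yyyx

The machine reaches the reject state qR and halts.

State sequence: q0 → q1 → qR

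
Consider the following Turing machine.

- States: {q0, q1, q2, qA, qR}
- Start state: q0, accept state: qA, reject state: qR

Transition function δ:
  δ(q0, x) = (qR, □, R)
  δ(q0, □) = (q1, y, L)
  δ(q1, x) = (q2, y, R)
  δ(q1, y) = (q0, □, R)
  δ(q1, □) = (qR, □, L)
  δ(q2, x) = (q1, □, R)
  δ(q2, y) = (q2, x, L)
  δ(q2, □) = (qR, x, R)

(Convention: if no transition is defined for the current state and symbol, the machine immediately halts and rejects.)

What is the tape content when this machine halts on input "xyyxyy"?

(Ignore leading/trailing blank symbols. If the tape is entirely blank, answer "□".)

Execution trace:
Initial: [q0]xyyxyy
Step 1: δ(q0, x) = (qR, □, R) → □[qR]yyxyy

The machine reaches the reject state qR and halts.

Final tape (ignoring leading/trailing blanks): yyxyy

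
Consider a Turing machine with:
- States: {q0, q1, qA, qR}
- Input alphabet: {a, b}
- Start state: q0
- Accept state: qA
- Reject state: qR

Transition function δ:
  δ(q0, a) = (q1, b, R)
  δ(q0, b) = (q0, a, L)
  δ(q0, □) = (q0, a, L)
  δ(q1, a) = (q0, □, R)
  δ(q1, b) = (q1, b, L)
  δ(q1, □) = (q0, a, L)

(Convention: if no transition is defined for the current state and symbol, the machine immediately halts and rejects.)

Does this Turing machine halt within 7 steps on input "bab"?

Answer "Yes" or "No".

Execution trace:
Initial: [q0]bab
Step 1: δ(q0, b) = (q0, a, L) → [q0]□aab
Step 2: δ(q0, □) = (q0, a, L) → [q0]□aaab
Step 3: δ(q0, □) = (q0, a, L) → [q0]□aaaab
Step 4: δ(q0, □) = (q0, a, L) → [q0]□aaaaab
Step 5: δ(q0, □) = (q0, a, L) → [q0]□aaaaaab
Step 6: δ(q0, □) = (q0, a, L) → [q0]□aaaaaaab
Step 7: δ(q0, □) = (q0, a, L) → [q0]□aaaaaaaab

The machine has not reached a halting state after 7 steps.
The machine did not halt within the 7-step bound.

Answer: No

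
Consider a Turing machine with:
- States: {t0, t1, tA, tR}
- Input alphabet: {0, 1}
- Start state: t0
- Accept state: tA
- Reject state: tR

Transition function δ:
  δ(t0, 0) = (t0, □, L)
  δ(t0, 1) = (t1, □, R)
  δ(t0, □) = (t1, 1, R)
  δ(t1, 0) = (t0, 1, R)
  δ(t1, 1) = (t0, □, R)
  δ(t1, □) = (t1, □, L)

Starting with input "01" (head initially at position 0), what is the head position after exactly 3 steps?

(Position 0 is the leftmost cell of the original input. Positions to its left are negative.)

Execution trace (head position shown):
Step 0: [t0]01  (head at position 0)
Step 1: move left → [t0]□□1  (head at position -1)
Step 2: move right → 1[t1]□1  (head at position 0)
Step 3: move left → [t1]1□1  (head at position -1)

After 3 steps, the head is at position -1.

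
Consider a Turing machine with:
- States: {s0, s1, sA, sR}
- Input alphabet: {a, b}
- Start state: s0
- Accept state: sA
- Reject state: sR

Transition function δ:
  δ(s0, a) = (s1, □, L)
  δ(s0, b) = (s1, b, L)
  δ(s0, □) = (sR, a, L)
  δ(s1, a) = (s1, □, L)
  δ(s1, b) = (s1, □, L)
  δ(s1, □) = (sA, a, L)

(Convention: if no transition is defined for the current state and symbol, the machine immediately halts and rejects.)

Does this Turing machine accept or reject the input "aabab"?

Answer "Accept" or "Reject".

Execution trace:
Initial: [s0]aabab
Step 1: δ(s0, a) = (s1, □, L) → [s1]□□abab
Step 2: δ(s1, □) = (sA, a, L) → [sA]□a□abab

The machine reaches the accept state sA and halts.

Answer: Accept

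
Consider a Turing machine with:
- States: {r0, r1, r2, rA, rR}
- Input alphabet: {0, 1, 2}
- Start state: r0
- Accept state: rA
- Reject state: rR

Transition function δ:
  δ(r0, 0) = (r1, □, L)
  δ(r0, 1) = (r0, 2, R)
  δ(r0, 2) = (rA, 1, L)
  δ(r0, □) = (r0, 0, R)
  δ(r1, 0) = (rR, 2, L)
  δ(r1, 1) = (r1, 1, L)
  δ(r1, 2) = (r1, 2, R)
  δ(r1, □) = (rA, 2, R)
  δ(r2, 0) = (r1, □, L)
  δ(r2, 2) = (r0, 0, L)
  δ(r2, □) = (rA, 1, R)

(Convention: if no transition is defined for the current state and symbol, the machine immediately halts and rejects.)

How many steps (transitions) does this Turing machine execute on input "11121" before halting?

Execution trace:
Initial: [r0]11121
Step 1: δ(r0, 1) = (r0, 2, R) → 2[r0]1121
Step 2: δ(r0, 1) = (r0, 2, R) → 22[r0]121
Step 3: δ(r0, 1) = (r0, 2, R) → 222[r0]21
Step 4: δ(r0, 2) = (rA, 1, L) → 22[rA]211

The machine reaches the accept state rA and halts.

The machine executed 4 steps before halting.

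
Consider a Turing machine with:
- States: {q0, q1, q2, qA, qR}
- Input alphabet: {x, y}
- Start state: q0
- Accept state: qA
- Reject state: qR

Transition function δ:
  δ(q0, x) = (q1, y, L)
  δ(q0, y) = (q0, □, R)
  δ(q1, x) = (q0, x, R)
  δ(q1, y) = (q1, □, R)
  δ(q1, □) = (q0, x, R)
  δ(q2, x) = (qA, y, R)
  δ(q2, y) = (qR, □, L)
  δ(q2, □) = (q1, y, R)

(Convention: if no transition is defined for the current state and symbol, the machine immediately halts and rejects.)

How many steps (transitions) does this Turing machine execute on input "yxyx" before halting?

Execution trace:
Initial: [q0]yxyx
Step 1: δ(q0, y) = (q0, □, R) → □[q0]xyx
Step 2: δ(q0, x) = (q1, y, L) → [q1]□yyx
Step 3: δ(q1, □) = (q0, x, R) → x[q0]yyx
Step 4: δ(q0, y) = (q0, □, R) → x□[q0]yx
Step 5: δ(q0, y) = (q0, □, R) → x□□[q0]x
Step 6: δ(q0, x) = (q1, y, L) → x□[q1]□y
Step 7: δ(q1, □) = (q0, x, R) → x□x[q0]y
Step 8: δ(q0, y) = (q0, □, R) → x□x□[q0]□

No transition is defined for δ(q0, □). By convention the machine halts and rejects.

The machine executed 8 steps before halting.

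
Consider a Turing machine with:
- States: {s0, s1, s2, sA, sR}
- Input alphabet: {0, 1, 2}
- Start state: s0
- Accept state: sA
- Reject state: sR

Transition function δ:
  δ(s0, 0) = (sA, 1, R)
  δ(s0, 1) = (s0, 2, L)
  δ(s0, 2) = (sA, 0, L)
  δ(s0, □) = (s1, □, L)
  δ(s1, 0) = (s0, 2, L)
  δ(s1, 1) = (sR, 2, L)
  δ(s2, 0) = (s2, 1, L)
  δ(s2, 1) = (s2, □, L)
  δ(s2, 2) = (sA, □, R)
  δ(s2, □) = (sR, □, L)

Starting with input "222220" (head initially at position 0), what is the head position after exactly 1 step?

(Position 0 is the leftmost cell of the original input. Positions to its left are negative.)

Execution trace (head position shown):
Step 0: [s0]222220  (head at position 0)
Step 1: move left → [sA]□022220  (head at position -1)

After 1 step, the head is at position -1.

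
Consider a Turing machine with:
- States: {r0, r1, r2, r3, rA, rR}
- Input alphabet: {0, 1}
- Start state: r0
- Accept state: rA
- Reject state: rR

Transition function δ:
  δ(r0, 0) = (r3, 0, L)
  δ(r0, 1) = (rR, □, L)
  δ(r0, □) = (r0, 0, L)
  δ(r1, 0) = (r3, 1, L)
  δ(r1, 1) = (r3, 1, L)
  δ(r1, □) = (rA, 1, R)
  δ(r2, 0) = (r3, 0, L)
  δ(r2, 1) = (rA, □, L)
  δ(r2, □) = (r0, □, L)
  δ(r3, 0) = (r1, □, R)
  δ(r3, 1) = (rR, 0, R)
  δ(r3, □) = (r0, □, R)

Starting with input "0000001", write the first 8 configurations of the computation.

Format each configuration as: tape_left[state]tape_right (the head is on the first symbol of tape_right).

Transitions applied:
Step 1: δ(r0, 0) = (r3, 0, L)
Step 2: δ(r3, □) = (r0, □, R)
Step 3: δ(r0, 0) = (r3, 0, L)
Step 4: δ(r3, □) = (r0, □, R)
Step 5: δ(r0, 0) = (r3, 0, L)
Step 6: δ(r3, □) = (r0, □, R)
Step 7: δ(r0, 0) = (r3, 0, L)

The first 8 configurations are:
[r0]0000001 ⊢ [r3]□0000001 ⊢ □[r0]0000001 ⊢ [r3]□0000001 ⊢ □[r0]0000001 ⊢ [r3]□0000001 ⊢ □[r0]0000001 ⊢ [r3]□0000001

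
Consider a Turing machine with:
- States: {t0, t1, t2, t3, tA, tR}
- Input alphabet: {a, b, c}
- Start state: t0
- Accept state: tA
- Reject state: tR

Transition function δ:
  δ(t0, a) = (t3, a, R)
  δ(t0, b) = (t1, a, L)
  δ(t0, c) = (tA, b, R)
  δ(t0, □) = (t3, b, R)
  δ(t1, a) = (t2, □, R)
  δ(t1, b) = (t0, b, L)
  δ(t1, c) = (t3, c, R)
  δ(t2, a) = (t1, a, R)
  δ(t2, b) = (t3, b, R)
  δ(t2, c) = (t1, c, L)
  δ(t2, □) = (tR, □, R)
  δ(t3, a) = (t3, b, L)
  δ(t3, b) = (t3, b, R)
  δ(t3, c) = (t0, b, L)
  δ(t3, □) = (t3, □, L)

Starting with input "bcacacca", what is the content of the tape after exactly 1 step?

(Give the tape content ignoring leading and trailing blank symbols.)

Execution trace:
Initial: [t0]bcacacca
Step 1: δ(t0, b) = (t1, a, L) → [t1]□acacacca

No transition is defined for δ(t1, □). By convention the machine halts and rejects.

After 1 step, the tape (ignoring leading/trailing blanks) is: acacacca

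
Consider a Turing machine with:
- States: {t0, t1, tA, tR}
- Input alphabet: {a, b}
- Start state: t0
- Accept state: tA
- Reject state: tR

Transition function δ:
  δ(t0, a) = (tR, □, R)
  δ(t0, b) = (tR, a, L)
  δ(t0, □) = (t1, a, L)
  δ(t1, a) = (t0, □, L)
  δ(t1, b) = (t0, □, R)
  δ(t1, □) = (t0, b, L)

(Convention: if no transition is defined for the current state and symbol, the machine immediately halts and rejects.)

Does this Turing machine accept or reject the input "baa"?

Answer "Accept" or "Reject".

Execution trace:
Initial: [t0]baa
Step 1: δ(t0, b) = (tR, a, L) → [tR]□aaa

The machine reaches the reject state tR and halts.

Answer: Reject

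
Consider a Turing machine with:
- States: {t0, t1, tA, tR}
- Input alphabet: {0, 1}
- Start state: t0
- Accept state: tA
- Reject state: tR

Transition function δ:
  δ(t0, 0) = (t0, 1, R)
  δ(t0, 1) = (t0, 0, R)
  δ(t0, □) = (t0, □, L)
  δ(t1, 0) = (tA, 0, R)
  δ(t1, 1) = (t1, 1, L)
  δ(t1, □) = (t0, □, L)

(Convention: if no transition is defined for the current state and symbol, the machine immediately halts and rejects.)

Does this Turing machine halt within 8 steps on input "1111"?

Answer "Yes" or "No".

Execution trace:
Initial: [t0]1111
Step 1: δ(t0, 1) = (t0, 0, R) → 0[t0]111
Step 2: δ(t0, 1) = (t0, 0, R) → 00[t0]11
Step 3: δ(t0, 1) = (t0, 0, R) → 000[t0]1
Step 4: δ(t0, 1) = (t0, 0, R) → 0000[t0]□
Step 5: δ(t0, □) = (t0, □, L) → 000[t0]0□
Step 6: δ(t0, 0) = (t0, 1, R) → 0001[t0]□
Step 7: δ(t0, □) = (t0, □, L) → 000[t0]1□
Step 8: δ(t0, 1) = (t0, 0, R) → 0000[t0]□

The machine has not reached a halting state after 8 steps.
The machine did not halt within the 8-step bound.

Answer: No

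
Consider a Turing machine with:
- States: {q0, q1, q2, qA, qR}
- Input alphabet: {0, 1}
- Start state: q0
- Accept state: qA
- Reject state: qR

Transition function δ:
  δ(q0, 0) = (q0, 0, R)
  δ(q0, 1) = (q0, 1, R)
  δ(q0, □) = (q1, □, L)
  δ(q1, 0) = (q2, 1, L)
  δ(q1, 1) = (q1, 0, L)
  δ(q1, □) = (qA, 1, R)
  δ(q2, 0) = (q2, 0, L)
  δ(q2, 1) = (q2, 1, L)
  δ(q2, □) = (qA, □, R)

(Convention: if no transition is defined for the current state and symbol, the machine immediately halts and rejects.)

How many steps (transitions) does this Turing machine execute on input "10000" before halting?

Execution trace:
Initial: [q0]10000
Step 1: δ(q0, 1) = (q0, 1, R) → 1[q0]0000
Step 2: δ(q0, 0) = (q0, 0, R) → 10[q0]000
Step 3: δ(q0, 0) = (q0, 0, R) → 100[q0]00
Step 4: δ(q0, 0) = (q0, 0, R) → 1000[q0]0
Step 5: δ(q0, 0) = (q0, 0, R) → 10000[q0]□
Step 6: δ(q0, □) = (q1, □, L) → 1000[q1]0□
Step 7: δ(q1, 0) = (q2, 1, L) → 100[q2]01□
Step 8: δ(q2, 0) = (q2, 0, L) → 10[q2]001□
Step 9: δ(q2, 0) = (q2, 0, L) → 1[q2]0001□
Step 10: δ(q2, 0) = (q2, 0, L) → [q2]10001□
Step 11: δ(q2, 1) = (q2, 1, L) → [q2]□10001□
Step 12: δ(q2, □) = (qA, □, R) → □[qA]10001□

The machine reaches the accept state qA and halts.

The machine executed 12 steps before halting.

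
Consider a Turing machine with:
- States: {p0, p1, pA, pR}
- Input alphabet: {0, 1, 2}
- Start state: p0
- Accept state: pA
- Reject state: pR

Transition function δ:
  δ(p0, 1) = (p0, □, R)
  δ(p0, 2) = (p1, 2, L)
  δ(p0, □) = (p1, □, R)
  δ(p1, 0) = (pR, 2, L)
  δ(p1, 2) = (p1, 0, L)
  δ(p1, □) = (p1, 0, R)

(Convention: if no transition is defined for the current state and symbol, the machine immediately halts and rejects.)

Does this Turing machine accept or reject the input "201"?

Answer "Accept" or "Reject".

Execution trace:
Initial: [p0]201
Step 1: δ(p0, 2) = (p1, 2, L) → [p1]□201
Step 2: δ(p1, □) = (p1, 0, R) → 0[p1]201
Step 3: δ(p1, 2) = (p1, 0, L) → [p1]0001
Step 4: δ(p1, 0) = (pR, 2, L) → [pR]□2001

The machine reaches the reject state pR and halts.

Answer: Reject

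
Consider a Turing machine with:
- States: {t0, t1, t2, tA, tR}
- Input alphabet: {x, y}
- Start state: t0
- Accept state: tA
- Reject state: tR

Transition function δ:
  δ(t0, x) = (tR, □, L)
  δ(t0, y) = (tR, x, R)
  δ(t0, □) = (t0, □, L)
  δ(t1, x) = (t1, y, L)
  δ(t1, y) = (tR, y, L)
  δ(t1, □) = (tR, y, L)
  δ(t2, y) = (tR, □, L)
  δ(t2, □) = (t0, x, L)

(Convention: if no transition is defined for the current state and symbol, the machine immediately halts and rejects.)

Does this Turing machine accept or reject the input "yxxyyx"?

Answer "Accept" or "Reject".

Execution trace:
Initial: [t0]yxxyyx
Step 1: δ(t0, y) = (tR, x, R) → x[tR]xxyyx

The machine reaches the reject state tR and halts.

Answer: Reject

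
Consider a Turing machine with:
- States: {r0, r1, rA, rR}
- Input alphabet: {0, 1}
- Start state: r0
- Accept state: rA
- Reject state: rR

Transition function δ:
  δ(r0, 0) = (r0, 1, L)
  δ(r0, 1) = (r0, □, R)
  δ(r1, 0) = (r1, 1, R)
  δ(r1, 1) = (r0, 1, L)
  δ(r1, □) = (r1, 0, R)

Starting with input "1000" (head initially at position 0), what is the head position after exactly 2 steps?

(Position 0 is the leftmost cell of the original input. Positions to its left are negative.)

Execution trace (head position shown):
Step 0: [r0]1000  (head at position 0)
Step 1: move right → □[r0]000  (head at position 1)
Step 2: move left → [r0]□100  (head at position 0)

After 2 steps, the head is at position 0.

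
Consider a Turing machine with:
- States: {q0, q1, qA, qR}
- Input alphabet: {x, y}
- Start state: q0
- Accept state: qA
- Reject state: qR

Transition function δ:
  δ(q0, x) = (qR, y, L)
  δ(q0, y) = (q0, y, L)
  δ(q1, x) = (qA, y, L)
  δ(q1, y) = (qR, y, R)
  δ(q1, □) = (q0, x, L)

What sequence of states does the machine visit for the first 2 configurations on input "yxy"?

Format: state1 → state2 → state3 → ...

Execution trace:
Initial: [q0]yxy
Step 1: δ(q0, y) = (q0, y, L) → [q0]□yxy

No transition is defined for δ(q0, □). By convention the machine halts and rejects.

State sequence: q0 → q0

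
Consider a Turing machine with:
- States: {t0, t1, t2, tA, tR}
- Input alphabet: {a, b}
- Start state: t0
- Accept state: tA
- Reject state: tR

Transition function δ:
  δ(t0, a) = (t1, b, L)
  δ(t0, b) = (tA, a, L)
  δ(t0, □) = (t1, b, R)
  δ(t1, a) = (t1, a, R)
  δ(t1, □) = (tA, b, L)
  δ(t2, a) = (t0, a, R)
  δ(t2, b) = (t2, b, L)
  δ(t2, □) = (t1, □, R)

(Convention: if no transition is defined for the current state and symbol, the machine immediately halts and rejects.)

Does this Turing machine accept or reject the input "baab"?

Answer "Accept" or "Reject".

Execution trace:
Initial: [t0]baab
Step 1: δ(t0, b) = (tA, a, L) → [tA]□aaab

The machine reaches the accept state tA and halts.

Answer: Accept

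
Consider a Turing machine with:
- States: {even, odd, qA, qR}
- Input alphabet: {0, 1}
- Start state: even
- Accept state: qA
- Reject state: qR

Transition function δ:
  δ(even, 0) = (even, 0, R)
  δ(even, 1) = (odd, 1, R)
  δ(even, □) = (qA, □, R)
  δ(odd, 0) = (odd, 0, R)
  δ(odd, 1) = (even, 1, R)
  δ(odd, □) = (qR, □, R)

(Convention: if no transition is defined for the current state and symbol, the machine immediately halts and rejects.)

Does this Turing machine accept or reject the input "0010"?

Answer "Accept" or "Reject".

Execution trace:
Initial: [even]0010
Step 1: δ(even, 0) = (even, 0, R) → 0[even]010
Step 2: δ(even, 0) = (even, 0, R) → 00[even]10
Step 3: δ(even, 1) = (odd, 1, R) → 001[odd]0
Step 4: δ(odd, 0) = (odd, 0, R) → 0010[odd]□
Step 5: δ(odd, □) = (qR, □, R) → 0010□[qR]□

The machine reaches the reject state qR and halts.

Answer: Reject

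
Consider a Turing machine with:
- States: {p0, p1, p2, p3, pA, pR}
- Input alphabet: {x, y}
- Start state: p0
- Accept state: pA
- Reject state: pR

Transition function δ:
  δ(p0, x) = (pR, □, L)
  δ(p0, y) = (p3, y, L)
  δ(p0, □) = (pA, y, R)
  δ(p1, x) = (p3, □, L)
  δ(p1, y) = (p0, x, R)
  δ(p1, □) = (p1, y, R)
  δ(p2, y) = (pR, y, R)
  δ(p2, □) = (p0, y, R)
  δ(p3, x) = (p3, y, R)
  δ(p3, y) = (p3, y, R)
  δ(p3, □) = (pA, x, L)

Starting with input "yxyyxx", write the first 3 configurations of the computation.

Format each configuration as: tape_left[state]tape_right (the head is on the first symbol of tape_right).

Transitions applied:
Step 1: δ(p0, y) = (p3, y, L)
Step 2: δ(p3, □) = (pA, x, L)

The first 3 configurations are:
[p0]yxyyxx ⊢ [p3]□yxyyxx ⊢ [pA]□xyxyyxx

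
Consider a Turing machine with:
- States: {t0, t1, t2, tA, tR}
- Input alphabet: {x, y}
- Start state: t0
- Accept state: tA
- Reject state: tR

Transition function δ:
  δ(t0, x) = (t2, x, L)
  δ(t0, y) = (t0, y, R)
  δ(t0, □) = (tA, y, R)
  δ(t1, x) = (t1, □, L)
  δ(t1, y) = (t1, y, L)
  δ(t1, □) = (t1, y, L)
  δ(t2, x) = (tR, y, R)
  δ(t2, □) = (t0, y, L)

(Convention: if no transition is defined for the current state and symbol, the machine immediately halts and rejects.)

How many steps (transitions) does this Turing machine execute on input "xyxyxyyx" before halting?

Execution trace:
Initial: [t0]xyxyxyyx
Step 1: δ(t0, x) = (t2, x, L) → [t2]□xyxyxyyx
Step 2: δ(t2, □) = (t0, y, L) → [t0]□yxyxyxyyx
Step 3: δ(t0, □) = (tA, y, R) → y[tA]yxyxyxyyx

The machine reaches the accept state tA and halts.

The machine executed 3 steps before halting.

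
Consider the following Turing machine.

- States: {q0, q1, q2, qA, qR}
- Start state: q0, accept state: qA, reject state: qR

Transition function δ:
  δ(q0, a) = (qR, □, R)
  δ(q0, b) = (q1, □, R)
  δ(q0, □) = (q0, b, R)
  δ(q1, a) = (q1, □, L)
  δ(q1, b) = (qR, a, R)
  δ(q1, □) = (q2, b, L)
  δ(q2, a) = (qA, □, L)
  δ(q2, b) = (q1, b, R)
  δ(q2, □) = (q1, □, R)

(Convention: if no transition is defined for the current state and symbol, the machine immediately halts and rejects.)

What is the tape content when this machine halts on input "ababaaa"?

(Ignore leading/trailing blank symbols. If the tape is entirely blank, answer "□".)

Execution trace:
Initial: [q0]ababaaa
Step 1: δ(q0, a) = (qR, □, R) → □[qR]babaaa

The machine reaches the reject state qR and halts.

Final tape (ignoring leading/trailing blanks): babaaa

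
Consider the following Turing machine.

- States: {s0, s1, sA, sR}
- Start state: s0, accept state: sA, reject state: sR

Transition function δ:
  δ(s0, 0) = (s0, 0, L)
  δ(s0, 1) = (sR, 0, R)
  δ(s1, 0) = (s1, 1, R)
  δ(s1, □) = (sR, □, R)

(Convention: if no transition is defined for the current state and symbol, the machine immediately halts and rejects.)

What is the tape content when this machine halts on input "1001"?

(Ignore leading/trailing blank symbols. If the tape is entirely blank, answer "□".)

Execution trace:
Initial: [s0]1001
Step 1: δ(s0, 1) = (sR, 0, R) → 0[sR]001

The machine reaches the reject state sR and halts.

Final tape (ignoring leading/trailing blanks): 0001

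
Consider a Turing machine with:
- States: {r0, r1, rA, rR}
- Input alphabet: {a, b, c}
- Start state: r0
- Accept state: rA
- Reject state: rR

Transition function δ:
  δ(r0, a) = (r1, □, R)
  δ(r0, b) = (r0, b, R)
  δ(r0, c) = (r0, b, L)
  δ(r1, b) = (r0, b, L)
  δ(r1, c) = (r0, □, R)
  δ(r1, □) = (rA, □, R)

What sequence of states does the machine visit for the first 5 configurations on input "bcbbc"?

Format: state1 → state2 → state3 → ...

Execution trace:
Initial: [r0]bcbbc
Step 1: δ(r0, b) = (r0, b, R) → b[r0]cbbc
Step 2: δ(r0, c) = (r0, b, L) → [r0]bbbbc
Step 3: δ(r0, b) = (r0, b, R) → b[r0]bbbc
Step 4: δ(r0, b) = (r0, b, R) → bb[r0]bbc

State sequence: r0 → r0 → r0 → r0 → r0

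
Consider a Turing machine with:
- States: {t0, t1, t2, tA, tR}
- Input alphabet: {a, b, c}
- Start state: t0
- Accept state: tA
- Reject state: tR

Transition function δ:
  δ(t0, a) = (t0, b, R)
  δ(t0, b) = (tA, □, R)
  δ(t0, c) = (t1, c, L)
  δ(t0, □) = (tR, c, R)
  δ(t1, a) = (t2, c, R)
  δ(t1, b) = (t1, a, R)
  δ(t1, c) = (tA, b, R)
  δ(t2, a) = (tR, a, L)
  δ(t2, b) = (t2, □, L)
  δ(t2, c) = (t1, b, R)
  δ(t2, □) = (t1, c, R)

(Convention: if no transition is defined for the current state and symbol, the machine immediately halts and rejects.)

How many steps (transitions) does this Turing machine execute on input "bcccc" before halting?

Execution trace:
Initial: [t0]bcccc
Step 1: δ(t0, b) = (tA, □, R) → □[tA]cccc

The machine reaches the accept state tA and halts.

The machine executed 1 step before halting.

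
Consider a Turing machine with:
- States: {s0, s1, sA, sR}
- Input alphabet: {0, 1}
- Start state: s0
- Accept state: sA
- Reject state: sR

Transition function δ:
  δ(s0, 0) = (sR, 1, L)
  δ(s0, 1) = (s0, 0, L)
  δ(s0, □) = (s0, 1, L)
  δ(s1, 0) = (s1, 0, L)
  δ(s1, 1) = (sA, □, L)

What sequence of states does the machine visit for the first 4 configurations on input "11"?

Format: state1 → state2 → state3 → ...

Execution trace:
Initial: [s0]11
Step 1: δ(s0, 1) = (s0, 0, L) → [s0]□01
Step 2: δ(s0, □) = (s0, 1, L) → [s0]□101
Step 3: δ(s0, □) = (s0, 1, L) → [s0]□1101

State sequence: s0 → s0 → s0 → s0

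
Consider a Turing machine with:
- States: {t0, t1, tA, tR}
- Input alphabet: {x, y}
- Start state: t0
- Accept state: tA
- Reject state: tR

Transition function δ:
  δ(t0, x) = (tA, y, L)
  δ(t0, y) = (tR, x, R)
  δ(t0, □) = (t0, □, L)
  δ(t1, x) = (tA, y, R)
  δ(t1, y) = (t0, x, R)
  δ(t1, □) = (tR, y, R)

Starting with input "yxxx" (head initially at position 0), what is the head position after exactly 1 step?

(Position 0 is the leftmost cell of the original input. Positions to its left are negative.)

Execution trace (head position shown):
Step 0: [t0]yxxx  (head at position 0)
Step 1: move right → x[tR]xxx  (head at position 1)

After 1 step, the head is at position 1.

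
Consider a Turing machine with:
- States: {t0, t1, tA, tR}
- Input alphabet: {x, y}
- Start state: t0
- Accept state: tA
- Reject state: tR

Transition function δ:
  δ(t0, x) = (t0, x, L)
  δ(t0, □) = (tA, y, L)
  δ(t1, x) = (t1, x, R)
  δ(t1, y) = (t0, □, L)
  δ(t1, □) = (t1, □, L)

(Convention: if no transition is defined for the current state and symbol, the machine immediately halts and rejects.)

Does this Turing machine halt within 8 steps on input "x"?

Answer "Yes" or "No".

Execution trace:
Initial: [t0]x
Step 1: δ(t0, x) = (t0, x, L) → [t0]□x
Step 2: δ(t0, □) = (tA, y, L) → [tA]□yx

The machine reaches the accept state tA and halts.
The machine halted after 2 steps (within the 8-step bound).

Answer: Yes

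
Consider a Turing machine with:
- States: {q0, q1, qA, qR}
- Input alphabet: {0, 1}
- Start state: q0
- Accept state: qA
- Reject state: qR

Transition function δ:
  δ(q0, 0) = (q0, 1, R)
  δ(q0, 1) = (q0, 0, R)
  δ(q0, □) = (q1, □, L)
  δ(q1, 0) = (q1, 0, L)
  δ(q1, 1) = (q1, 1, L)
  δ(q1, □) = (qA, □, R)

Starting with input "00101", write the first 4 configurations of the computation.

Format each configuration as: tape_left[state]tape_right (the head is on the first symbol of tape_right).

Transitions applied:
Step 1: δ(q0, 0) = (q0, 1, R)
Step 2: δ(q0, 0) = (q0, 1, R)
Step 3: δ(q0, 1) = (q0, 0, R)

The first 4 configurations are:
[q0]00101 ⊢ 1[q0]0101 ⊢ 11[q0]101 ⊢ 110[q0]01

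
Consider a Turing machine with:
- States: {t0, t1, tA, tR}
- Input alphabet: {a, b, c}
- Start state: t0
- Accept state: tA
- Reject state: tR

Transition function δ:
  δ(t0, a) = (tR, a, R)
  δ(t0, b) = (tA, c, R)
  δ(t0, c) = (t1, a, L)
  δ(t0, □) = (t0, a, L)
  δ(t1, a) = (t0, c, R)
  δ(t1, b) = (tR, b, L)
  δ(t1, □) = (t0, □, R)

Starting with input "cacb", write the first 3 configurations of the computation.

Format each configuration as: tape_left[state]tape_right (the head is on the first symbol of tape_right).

Transitions applied:
Step 1: δ(t0, c) = (t1, a, L)
Step 2: δ(t1, □) = (t0, □, R)

The first 3 configurations are:
[t0]cacb ⊢ [t1]□aacb ⊢ □[t0]aacb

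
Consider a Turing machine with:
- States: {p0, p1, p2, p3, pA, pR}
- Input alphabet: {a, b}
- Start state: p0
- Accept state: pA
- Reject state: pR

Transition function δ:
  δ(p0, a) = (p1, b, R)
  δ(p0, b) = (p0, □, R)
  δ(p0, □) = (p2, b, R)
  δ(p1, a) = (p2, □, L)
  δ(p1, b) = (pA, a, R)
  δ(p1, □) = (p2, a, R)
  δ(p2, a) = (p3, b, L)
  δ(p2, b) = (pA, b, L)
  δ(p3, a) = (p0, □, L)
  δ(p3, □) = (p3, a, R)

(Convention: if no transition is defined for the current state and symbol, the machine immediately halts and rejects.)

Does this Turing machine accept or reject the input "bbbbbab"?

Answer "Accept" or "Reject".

Execution trace:
Initial: [p0]bbbbbab
Step 1: δ(p0, b) = (p0, □, R) → □[p0]bbbbab
Step 2: δ(p0, b) = (p0, □, R) → □□[p0]bbbab
Step 3: δ(p0, b) = (p0, □, R) → □□□[p0]bbab
Step 4: δ(p0, b) = (p0, □, R) → □□□□[p0]bab
Step 5: δ(p0, b) = (p0, □, R) → □□□□□[p0]ab
Step 6: δ(p0, a) = (p1, b, R) → □□□□□b[p1]b
Step 7: δ(p1, b) = (pA, a, R) → □□□□□ba[pA]□

The machine reaches the accept state pA and halts.

Answer: Accept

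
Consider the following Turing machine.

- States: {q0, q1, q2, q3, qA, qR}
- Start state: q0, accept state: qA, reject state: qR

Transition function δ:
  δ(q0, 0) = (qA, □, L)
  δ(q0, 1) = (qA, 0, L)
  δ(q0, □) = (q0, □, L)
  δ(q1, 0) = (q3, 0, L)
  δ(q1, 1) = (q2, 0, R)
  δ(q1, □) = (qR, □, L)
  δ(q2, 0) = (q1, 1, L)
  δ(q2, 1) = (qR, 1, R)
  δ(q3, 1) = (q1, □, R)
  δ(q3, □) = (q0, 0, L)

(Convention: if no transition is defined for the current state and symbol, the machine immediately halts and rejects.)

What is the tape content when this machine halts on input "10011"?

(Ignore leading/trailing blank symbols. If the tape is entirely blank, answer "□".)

Execution trace:
Initial: [q0]10011
Step 1: δ(q0, 1) = (qA, 0, L) → [qA]□00011

The machine reaches the accept state qA and halts.

Final tape (ignoring leading/trailing blanks): 00011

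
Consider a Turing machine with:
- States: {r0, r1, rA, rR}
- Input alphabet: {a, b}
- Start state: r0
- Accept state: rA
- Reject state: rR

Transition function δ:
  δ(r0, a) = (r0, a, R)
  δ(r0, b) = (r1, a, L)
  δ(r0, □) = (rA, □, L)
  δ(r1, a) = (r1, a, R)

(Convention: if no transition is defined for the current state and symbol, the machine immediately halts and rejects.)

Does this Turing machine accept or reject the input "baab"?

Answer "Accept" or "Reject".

Execution trace:
Initial: [r0]baab
Step 1: δ(r0, b) = (r1, a, L) → [r1]□aaab

No transition is defined for δ(r1, □). By convention the machine halts and rejects.

Answer: Reject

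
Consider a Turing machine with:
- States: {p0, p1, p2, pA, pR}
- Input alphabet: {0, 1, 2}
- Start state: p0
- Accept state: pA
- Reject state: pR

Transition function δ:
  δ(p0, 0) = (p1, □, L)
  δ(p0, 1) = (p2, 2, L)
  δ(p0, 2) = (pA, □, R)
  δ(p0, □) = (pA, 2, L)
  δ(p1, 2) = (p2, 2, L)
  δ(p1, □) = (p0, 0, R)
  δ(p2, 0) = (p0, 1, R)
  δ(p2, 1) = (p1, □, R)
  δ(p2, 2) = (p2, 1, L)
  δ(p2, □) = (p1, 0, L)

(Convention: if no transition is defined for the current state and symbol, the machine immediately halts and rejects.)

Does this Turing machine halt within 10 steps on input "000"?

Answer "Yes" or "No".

Execution trace:
Initial: [p0]000
Step 1: δ(p0, 0) = (p1, □, L) → [p1]□□00
Step 2: δ(p1, □) = (p0, 0, R) → 0[p0]□00
Step 3: δ(p0, □) = (pA, 2, L) → [pA]0200

The machine reaches the accept state pA and halts.
The machine halted after 3 steps (within the 10-step bound).

Answer: Yes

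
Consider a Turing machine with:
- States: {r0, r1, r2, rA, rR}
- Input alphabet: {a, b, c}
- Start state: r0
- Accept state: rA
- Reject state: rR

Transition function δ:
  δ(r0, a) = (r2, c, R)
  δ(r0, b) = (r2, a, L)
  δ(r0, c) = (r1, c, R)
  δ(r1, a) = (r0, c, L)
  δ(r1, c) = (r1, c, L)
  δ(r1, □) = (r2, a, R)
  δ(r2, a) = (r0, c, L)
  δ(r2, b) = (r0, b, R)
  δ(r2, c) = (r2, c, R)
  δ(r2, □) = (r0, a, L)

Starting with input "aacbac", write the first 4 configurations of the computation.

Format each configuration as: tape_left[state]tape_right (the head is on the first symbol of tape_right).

Transitions applied:
Step 1: δ(r0, a) = (r2, c, R)
Step 2: δ(r2, a) = (r0, c, L)
Step 3: δ(r0, c) = (r1, c, R)

The first 4 configurations are:
[r0]aacbac ⊢ c[r2]acbac ⊢ [r0]cccbac ⊢ c[r1]ccbac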